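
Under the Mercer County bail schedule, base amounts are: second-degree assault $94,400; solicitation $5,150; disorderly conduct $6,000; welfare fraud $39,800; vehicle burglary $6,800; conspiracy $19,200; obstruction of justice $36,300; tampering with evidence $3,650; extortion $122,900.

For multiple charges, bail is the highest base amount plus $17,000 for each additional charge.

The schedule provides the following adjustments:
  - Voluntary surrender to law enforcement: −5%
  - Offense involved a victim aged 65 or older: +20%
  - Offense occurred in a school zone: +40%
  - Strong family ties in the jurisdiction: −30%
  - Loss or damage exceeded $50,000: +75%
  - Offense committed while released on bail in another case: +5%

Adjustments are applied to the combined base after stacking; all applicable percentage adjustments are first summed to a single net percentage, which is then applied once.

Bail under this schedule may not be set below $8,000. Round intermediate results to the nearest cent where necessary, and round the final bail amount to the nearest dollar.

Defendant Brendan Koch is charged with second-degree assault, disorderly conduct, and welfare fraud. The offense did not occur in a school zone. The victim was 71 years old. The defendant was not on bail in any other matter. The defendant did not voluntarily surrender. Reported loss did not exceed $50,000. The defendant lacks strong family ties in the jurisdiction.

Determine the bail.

$154,080

Base amounts from the schedule: second-degree assault $94,400; disorderly conduct $6,000; welfare fraud $39,800.
Stacking rule: highest base plus $17,000 per additional charge. Highest is second-degree assault at $94,400; 2 additional charges → +$34,000. Combined base = $128,400.
Offense involved a victim aged 65 or older (+20%): $128,400 × 1.2 = $154,080.
$154,080 is at or above the $8,000 minimum.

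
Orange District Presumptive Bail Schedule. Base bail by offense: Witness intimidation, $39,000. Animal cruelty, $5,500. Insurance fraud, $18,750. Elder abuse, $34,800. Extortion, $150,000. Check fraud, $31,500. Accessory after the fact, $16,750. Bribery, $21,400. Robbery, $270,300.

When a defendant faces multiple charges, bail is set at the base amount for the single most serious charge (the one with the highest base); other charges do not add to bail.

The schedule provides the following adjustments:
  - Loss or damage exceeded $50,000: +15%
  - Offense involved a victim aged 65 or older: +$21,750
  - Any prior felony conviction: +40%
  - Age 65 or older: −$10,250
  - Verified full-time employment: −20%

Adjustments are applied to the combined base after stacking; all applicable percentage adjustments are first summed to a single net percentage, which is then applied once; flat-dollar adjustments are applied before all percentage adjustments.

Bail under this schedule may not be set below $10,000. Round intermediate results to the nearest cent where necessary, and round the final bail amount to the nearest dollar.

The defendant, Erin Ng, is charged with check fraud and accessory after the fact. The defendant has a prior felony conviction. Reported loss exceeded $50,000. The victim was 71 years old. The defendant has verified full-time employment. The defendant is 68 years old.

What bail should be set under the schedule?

$58,050

Base amounts from the schedule: check fraud $31,500; accessory after the fact $16,750.
Stacking rule: use the highest base only. Highest is check fraud at $31,500. Combined base = $31,500.
Offense involved a victim aged 65 or older (+$21,750 flat): $31,500 + $21,750 = $53,250.
Age 65 or older (−$10,250 flat): $53,250 − $10,250 = $43,000.
Net percentage adjustment: +15% +40% −20% = +35%. $43,000 × 1.35 = $58,050.
$58,050 is at or above the $10,000 minimum.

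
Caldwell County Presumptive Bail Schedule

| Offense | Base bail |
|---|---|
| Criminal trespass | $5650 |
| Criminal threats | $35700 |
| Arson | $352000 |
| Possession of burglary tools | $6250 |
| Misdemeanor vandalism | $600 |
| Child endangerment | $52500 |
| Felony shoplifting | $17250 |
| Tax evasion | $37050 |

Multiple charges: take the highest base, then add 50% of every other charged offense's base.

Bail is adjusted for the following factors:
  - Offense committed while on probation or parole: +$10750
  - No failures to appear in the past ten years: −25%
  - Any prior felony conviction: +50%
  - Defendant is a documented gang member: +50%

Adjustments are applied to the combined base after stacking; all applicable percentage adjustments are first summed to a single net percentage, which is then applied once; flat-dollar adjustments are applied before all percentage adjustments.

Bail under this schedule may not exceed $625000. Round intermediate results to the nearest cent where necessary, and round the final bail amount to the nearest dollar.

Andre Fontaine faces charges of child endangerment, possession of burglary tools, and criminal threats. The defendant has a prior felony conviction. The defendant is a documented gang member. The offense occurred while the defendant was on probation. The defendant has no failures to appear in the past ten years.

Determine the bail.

Base amounts from the schedule: child endangerment $52500; possession of burglary tools $6250; criminal threats $35700.
Stacking rule: highest base plus 50% of each additional charge. Highest is child endangerment at $52500. Additional: $6250 × 50% = $3125; $35700 × 50% = $17850. Combined base = $52500 + $20975 = $73475.
Offense committed while on probation or parole (+$10750 flat): $73475 + $10750 = $84225.
Net percentage adjustment: −25% +50% +50% = +75%. $84225 × 1.75 = $147393.75.
$147393.75 is within the $625000 maximum.
Rounded to the nearest dollar: $147394.

$147394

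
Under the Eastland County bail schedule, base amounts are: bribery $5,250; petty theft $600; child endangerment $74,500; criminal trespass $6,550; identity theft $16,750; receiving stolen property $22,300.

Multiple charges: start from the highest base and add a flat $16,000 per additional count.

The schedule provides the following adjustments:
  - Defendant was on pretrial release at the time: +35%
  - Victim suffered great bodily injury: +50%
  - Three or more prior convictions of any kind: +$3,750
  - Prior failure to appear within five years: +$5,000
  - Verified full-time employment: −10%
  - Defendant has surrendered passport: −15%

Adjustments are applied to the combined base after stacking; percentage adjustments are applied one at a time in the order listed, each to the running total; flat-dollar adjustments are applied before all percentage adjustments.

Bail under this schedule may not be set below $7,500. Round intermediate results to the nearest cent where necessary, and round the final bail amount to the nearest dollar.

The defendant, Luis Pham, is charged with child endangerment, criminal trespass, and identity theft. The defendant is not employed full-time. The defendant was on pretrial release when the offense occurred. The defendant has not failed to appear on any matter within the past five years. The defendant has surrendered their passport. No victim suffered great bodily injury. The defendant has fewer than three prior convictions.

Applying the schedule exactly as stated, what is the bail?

$122,209

Base amounts from the schedule: child endangerment $74,500; criminal trespass $6,550; identity theft $16,750.
Stacking rule: highest base plus $16,000 per additional charge. Highest is child endangerment at $74,500; 2 additional charges → +$32,000. Combined base = $106,500.
Defendant was on pretrial release at the time (+35%): $106,500 × 1.35 = $143,775.
Defendant has surrendered passport (−15%): $143,775 × 0.85 = $122,208.75.
$122,208.75 is at or above the $7,500 minimum.
Rounded to the nearest dollar: $122,209.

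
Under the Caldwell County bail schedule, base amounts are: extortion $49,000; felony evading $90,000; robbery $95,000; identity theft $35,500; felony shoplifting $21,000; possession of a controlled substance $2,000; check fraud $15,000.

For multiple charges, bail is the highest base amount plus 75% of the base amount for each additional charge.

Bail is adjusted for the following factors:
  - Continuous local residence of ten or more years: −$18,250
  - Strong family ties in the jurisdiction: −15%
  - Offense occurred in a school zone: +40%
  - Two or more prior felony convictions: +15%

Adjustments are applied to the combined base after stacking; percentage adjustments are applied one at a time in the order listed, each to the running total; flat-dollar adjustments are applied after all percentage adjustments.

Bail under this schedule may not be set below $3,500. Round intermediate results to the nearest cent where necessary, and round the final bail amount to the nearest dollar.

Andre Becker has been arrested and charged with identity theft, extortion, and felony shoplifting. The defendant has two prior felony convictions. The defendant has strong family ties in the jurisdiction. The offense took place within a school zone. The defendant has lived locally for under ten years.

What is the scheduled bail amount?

Base amounts from the schedule: identity theft $35,500; extortion $49,000; felony shoplifting $21,000.
Stacking rule: highest base plus 75% of each additional charge. Highest is extortion at $49,000. Additional: $35,500 × 75% = $26,625; $21,000 × 75% = $15,750. Combined base = $49,000 + $42,375 = $91,375.
Strong family ties in the jurisdiction (−15%): $91,375 × 0.85 = $77,668.75.
Offense occurred in a school zone (+40%): $77,668.75 × 1.4 = $108,736.25.
Two or more prior felony convictions (+15%): $108,736.25 × 1.15 = $125,046.69.
$125,046.69 is at or above the $3,500 minimum.
Rounded to the nearest dollar: $125,047.

$125,047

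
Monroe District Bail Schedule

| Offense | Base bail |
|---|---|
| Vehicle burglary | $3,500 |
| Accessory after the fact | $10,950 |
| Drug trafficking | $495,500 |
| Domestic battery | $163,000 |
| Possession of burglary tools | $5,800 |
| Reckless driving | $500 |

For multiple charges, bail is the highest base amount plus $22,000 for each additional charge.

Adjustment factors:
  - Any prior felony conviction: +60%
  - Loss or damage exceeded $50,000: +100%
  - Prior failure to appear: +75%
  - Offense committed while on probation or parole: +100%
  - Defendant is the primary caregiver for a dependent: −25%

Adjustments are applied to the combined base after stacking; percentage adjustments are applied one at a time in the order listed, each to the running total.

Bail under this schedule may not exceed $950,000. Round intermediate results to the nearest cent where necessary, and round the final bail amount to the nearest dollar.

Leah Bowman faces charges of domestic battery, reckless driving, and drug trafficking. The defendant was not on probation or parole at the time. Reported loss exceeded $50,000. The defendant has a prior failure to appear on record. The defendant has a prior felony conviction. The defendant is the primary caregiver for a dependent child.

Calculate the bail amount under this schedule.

Base amounts from the schedule: domestic battery $163,000; reckless driving $500; drug trafficking $495,500.
Stacking rule: highest base plus $22,000 per additional charge. Highest is drug trafficking at $495,500; 2 additional charges → +$44,000. Combined base = $539,500.
Any prior felony conviction (+60%): $539,500 × 1.6 = $863,200.
Loss or damage exceeded $50,000 (+100%): $863,200 × 2 = $1,726,400.
Prior failure to appear (+75%): $1,726,400 × 1.75 = $3,021,200.
Defendant is the primary caregiver for a dependent (−25%): $3,021,200 × 0.75 = $2,265,900.
Result $2,265,900 exceeds the maximum of $950,000; bail is capped at $950,000.

$950,000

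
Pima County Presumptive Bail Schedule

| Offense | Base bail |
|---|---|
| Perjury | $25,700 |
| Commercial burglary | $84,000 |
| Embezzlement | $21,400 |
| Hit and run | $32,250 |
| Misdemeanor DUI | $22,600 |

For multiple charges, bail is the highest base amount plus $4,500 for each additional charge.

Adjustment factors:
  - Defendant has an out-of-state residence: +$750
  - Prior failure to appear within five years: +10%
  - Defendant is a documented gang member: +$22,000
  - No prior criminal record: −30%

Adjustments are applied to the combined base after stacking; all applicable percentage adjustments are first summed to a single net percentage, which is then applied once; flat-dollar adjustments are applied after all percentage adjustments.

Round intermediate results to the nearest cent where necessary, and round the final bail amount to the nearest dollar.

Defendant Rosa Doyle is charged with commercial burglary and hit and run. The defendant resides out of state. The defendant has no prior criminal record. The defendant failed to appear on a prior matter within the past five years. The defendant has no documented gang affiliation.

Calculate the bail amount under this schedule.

$71,550

Base amounts from the schedule: commercial burglary $84,000; hit and run $32,250.
Stacking rule: highest base plus $4,500 per additional charge. Highest is commercial burglary at $84,000; 1 additional charge → +$4,500. Combined base = $88,500.
Net percentage adjustment: +10% −30% = −20%. $88,500 × 0.8 = $70,800.
Defendant has an out-of-state residence (+$750 flat): $70,800 + $750 = $71,550.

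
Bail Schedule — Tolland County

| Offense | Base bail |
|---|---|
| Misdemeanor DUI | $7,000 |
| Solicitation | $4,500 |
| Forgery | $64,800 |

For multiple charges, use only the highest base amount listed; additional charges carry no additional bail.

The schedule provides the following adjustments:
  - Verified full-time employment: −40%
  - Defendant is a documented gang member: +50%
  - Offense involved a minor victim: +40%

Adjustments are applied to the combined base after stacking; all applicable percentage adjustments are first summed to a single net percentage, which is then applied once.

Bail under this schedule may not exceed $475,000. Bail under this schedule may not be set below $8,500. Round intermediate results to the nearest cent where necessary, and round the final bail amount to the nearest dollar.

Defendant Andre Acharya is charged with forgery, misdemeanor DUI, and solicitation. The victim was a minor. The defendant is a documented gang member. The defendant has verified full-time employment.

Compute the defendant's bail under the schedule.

Base amounts from the schedule: forgery $64,800; misdemeanor DUI $7,000; solicitation $4,500.
Stacking rule: use the highest base only. Highest is forgery at $64,800. Combined base = $64,800.
Net percentage adjustment: −40% +50% +40% = +50%. $64,800 × 1.5 = $97,200.
$97,200 is within the $475,000 maximum.
$97,200 is at or above the $8,500 minimum.

$97,200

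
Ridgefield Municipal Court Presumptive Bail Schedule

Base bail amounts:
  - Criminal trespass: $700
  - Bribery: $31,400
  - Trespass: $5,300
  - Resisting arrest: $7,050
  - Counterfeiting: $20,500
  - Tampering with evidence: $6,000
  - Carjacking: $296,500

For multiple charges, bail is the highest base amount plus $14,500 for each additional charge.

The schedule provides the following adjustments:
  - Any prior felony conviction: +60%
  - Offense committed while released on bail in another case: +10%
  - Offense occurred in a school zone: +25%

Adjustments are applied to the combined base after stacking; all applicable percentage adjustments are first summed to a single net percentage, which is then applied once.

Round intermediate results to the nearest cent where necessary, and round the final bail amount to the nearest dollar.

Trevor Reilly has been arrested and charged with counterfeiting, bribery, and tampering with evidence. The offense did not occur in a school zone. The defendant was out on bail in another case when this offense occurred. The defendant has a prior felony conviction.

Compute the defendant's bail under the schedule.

$102,680

Base amounts from the schedule: counterfeiting $20,500; bribery $31,400; tampering with evidence $6,000.
Stacking rule: highest base plus $14,500 per additional charge. Highest is bribery at $31,400; 2 additional charges → +$29,000. Combined base = $60,400.
Net percentage adjustment: +60% +10% = +70%. $60,400 × 1.7 = $102,680.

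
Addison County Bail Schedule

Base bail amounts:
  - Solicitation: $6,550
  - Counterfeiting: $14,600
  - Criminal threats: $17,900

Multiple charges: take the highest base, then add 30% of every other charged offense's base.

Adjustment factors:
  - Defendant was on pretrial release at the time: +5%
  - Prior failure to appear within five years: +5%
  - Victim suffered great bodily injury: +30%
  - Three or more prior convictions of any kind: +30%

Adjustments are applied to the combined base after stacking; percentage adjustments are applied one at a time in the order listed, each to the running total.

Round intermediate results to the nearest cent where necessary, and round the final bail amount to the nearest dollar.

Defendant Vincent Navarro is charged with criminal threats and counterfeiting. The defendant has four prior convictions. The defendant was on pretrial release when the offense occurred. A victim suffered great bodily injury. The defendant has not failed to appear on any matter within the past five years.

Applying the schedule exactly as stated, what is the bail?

Base amounts from the schedule: criminal threats $17,900; counterfeiting $14,600.
Stacking rule: highest base plus 30% of each additional charge. Highest is criminal threats at $17,900. Additional: $14,600 × 30% = $4,380. Combined base = $17,900 + $4,380 = $22,280.
Defendant was on pretrial release at the time (+5%): $22,280 × 1.05 = $23,394.
Victim suffered great bodily injury (+30%): $23,394 × 1.3 = $30,412.20.
Three or more prior convictions of any kind (+30%): $30,412.20 × 1.3 = $39,535.86.
Rounded to the nearest dollar: $39,536.

$39,536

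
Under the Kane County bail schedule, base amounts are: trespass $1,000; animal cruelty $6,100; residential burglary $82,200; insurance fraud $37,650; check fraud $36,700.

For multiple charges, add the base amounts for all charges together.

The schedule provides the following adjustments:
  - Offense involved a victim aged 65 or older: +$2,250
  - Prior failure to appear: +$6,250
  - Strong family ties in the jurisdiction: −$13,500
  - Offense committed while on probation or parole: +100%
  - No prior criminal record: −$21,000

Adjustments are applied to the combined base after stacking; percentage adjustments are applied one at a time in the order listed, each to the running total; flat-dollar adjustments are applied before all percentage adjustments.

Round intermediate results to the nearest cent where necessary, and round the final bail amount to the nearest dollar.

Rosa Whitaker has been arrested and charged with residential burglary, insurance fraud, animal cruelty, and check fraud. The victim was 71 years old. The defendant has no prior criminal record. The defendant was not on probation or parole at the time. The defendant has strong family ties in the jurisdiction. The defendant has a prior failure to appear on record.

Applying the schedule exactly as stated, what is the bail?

Base amounts from the schedule: residential burglary $82,200; insurance fraud $37,650; animal cruelty $6,100; check fraud $36,700.
Stacking rule: sum of all bases. $82,200 + $37,650 + $6,100 + $36,700 = $162,650.
Offense involved a victim aged 65 or older (+$2,250 flat): $162,650 + $2,250 = $164,900.
Prior failure to appear (+$6,250 flat): $164,900 + $6,250 = $171,150.
Strong family ties in the jurisdiction (−$13,500 flat): $171,150 − $13,500 = $157,650.
No prior criminal record (−$21,000 flat): $157,650 − $21,000 = $136,650.

$136,650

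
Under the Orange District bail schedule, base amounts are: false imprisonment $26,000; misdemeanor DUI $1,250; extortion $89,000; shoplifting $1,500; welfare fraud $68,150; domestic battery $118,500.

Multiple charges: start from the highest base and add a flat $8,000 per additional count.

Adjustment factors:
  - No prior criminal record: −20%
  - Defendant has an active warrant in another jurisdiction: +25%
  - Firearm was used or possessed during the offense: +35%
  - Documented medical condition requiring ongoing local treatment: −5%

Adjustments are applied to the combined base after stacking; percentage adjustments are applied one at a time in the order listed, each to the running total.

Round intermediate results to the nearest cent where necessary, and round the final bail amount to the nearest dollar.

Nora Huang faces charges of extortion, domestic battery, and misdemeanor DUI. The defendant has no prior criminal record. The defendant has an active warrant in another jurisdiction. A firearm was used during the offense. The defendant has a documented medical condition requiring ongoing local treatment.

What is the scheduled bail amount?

Base amounts from the schedule: extortion $89,000; domestic battery $118,500; misdemeanor DUI $1,250.
Stacking rule: highest base plus $8,000 per additional charge. Highest is domestic battery at $118,500; 2 additional charges → +$16,000. Combined base = $134,500.
No prior criminal record (−20%): $134,500 × 0.8 = $107,600.
Defendant has an active warrant in another jurisdiction (+25%): $107,600 × 1.25 = $134,500.
Firearm was used or possessed during the offense (+35%): $134,500 × 1.35 = $181,575.
Documented medical condition requiring ongoing local treatment (−5%): $181,575 × 0.95 = $172,496.25.
Rounded to the nearest dollar: $172,496.

$172,496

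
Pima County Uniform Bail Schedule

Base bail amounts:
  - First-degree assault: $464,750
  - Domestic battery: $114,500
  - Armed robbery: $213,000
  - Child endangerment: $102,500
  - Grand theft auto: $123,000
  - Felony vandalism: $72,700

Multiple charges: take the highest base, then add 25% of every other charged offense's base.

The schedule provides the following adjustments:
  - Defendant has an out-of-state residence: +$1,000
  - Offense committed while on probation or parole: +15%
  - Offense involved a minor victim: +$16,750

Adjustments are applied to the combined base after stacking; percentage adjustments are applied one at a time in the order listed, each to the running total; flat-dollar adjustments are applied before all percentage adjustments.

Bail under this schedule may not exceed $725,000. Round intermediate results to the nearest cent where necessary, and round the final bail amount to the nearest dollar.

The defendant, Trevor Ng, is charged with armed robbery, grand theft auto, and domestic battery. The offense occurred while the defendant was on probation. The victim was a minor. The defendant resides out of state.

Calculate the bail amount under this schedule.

$333,644

Base amounts from the schedule: armed robbery $213,000; grand theft auto $123,000; domestic battery $114,500.
Stacking rule: highest base plus 25% of each additional charge. Highest is armed robbery at $213,000. Additional: $123,000 × 25% = $30,750; $114,500 × 25% = $28,625. Combined base = $213,000 + $59,375 = $272,375.
Defendant has an out-of-state residence (+$1,000 flat): $272,375 + $1,000 = $273,375.
Offense involved a minor victim (+$16,750 flat): $273,375 + $16,750 = $290,125.
Offense committed while on probation or parole (+15%): $290,125 × 1.15 = $333,643.75.
$333,643.75 is within the $725,000 maximum.
Rounded to the nearest dollar: $333,644.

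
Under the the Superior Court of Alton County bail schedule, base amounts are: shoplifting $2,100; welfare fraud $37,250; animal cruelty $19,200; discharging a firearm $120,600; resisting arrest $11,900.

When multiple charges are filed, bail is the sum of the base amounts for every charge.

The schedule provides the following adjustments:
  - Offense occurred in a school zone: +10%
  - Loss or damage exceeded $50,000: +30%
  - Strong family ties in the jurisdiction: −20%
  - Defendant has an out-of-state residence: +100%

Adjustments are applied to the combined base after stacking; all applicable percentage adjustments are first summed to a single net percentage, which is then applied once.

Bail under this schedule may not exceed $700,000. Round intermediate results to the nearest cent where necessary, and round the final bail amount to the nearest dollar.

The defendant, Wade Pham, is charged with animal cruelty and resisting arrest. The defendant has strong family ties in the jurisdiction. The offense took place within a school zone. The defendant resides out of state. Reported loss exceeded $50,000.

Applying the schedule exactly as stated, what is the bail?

Base amounts from the schedule: animal cruelty $19,200; resisting arrest $11,900.
Stacking rule: sum of all bases. $19,200 + $11,900 = $31,100.
Net percentage adjustment: +10% +30% −20% +100% = +120%. $31,100 × 2.2 = $68,420.
$68,420 is within the $700,000 maximum.

$68,420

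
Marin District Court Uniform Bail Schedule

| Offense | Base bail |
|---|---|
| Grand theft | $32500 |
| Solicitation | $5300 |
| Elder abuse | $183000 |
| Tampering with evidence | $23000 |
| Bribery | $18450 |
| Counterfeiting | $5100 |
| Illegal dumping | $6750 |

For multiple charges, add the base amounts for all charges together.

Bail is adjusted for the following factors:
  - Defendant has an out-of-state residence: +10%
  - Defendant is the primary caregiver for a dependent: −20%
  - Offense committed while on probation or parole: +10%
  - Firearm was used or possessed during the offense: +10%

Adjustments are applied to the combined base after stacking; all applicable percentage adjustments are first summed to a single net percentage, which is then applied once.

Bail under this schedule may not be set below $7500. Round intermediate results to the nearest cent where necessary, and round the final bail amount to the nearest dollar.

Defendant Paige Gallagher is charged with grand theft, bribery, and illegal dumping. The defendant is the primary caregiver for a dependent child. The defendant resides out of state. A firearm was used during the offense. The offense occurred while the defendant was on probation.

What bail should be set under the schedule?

$63470

Base amounts from the schedule: grand theft $32500; bribery $18450; illegal dumping $6750.
Stacking rule: sum of all bases. $32500 + $18450 + $6750 = $57700.
Net percentage adjustment: +10% −20% +10% +10% = +10%. $57700 × 1.1 = $63470.
$63470 is at or above the $7500 minimum.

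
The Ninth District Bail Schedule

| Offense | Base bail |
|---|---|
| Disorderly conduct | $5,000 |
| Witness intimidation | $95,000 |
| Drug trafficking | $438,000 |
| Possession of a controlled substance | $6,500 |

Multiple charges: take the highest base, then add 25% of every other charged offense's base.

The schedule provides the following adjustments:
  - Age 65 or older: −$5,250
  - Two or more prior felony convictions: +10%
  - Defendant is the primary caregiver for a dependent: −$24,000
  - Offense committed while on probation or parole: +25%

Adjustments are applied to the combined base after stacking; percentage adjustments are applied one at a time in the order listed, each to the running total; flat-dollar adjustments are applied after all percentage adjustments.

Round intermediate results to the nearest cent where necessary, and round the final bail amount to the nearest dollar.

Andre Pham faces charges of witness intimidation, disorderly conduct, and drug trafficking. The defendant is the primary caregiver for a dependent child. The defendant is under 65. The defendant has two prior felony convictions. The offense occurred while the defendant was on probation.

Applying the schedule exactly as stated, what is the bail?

Base amounts from the schedule: witness intimidation $95,000; disorderly conduct $5,000; drug trafficking $438,000.
Stacking rule: highest base plus 25% of each additional charge. Highest is drug trafficking at $438,000. Additional: $95,000 × 25% = $23,750; $5,000 × 25% = $1,250. Combined base = $438,000 + $25,000 = $463,000.
Two or more prior felony convictions (+10%): $463,000 × 1.1 = $509,300.
Offense committed while on probation or parole (+25%): $509,300 × 1.25 = $636,625.
Defendant is the primary caregiver for a dependent (−$24,000 flat): $636,625 − $24,000 = $612,625.

$612,625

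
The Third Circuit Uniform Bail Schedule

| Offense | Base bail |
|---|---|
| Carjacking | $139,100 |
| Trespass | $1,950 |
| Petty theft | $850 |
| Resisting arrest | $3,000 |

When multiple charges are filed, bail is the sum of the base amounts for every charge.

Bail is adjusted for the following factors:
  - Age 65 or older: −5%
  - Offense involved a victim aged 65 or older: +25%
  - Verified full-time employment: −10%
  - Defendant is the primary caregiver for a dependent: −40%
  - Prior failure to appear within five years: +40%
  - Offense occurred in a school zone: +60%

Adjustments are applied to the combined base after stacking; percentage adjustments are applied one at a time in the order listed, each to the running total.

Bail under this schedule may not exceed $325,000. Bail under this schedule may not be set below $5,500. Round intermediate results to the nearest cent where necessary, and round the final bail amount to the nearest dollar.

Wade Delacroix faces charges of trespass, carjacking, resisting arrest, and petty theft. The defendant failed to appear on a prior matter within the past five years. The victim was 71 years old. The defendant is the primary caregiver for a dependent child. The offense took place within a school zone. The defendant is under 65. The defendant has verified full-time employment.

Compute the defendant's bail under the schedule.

$219,089

Base amounts from the schedule: trespass $1,950; carjacking $139,100; resisting arrest $3,000; petty theft $850.
Stacking rule: sum of all bases. $1,950 + $139,100 + $3,000 + $850 = $144,900.
Offense involved a victim aged 65 or older (+25%): $144,900 × 1.25 = $181,125.
Verified full-time employment (−10%): $181,125 × 0.9 = $163,012.50.
Defendant is the primary caregiver for a dependent (−40%): $163,012.50 × 0.6 = $97,807.50.
Prior failure to appear within five years (+40%): $97,807.50 × 1.4 = $136,930.50.
Offense occurred in a school zone (+60%): $136,930.50 × 1.6 = $219,088.80.
$219,088.80 is within the $325,000 maximum.
$219,088.80 is at or above the $5,500 minimum.
Rounded to the nearest dollar: $219,089.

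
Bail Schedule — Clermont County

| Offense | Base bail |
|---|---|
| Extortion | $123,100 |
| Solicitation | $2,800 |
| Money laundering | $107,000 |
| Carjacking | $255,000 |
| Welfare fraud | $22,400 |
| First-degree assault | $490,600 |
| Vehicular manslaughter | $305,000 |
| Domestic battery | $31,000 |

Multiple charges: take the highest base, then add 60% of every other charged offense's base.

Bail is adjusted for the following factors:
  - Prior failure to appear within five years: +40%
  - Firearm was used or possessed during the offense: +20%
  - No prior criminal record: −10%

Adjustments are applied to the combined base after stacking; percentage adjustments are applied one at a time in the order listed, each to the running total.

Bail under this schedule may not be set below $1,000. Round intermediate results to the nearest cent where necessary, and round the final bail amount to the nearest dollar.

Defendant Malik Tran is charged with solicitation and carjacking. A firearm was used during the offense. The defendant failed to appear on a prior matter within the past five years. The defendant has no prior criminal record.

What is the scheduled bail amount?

$388,100

Base amounts from the schedule: solicitation $2,800; carjacking $255,000.
Stacking rule: highest base plus 60% of each additional charge. Highest is carjacking at $255,000. Additional: $2,800 × 60% = $1,680. Combined base = $255,000 + $1,680 = $256,680.
Prior failure to appear within five years (+40%): $256,680 × 1.4 = $359,352.
Firearm was used or possessed during the offense (+20%): $359,352 × 1.2 = $431,222.40.
No prior criminal record (−10%): $431,222.40 × 0.9 = $388,100.16.
$388,100.16 is at or above the $1,000 minimum.
Rounded to the nearest dollar: $388,100.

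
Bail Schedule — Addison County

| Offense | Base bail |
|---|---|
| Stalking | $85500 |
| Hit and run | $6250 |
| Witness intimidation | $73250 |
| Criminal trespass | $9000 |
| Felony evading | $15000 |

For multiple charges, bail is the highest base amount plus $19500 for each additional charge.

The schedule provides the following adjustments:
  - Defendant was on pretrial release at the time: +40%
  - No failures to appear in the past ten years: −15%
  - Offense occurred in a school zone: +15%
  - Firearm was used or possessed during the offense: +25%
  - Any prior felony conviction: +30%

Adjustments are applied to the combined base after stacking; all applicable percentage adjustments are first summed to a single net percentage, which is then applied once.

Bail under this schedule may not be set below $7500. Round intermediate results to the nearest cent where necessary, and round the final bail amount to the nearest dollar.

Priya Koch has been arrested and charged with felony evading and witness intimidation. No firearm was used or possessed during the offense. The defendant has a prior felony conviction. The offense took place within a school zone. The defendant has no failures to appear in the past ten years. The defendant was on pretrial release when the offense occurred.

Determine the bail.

Base amounts from the schedule: felony evading $15000; witness intimidation $73250.
Stacking rule: highest base plus $19500 per additional charge. Highest is witness intimidation at $73250; 1 additional charge → +$19500. Combined base = $92750.
Net percentage adjustment: +40% −15% +15% +30% = +70%. $92750 × 1.7 = $157675.
$157675 is at or above the $7500 minimum.

$157675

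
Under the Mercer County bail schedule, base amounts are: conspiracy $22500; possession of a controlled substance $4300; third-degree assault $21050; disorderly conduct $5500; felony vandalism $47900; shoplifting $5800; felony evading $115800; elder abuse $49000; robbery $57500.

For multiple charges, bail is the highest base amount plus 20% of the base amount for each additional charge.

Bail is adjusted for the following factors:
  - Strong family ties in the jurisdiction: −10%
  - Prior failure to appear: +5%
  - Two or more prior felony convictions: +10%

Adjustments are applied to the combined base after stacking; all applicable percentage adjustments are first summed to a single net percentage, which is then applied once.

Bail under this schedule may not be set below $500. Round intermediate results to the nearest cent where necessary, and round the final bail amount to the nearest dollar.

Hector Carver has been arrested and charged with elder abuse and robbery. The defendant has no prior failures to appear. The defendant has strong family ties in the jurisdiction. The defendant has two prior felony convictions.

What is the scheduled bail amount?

$67300

Base amounts from the schedule: elder abuse $49000; robbery $57500.
Stacking rule: highest base plus 20% of each additional charge. Highest is robbery at $57500. Additional: $49000 × 20% = $9800. Combined base = $57500 + $9800 = $67300.
Net percentage adjustment: −10% +10% = +0%. $67300 × 1 = $67300.
$67300 is at or above the $500 minimum.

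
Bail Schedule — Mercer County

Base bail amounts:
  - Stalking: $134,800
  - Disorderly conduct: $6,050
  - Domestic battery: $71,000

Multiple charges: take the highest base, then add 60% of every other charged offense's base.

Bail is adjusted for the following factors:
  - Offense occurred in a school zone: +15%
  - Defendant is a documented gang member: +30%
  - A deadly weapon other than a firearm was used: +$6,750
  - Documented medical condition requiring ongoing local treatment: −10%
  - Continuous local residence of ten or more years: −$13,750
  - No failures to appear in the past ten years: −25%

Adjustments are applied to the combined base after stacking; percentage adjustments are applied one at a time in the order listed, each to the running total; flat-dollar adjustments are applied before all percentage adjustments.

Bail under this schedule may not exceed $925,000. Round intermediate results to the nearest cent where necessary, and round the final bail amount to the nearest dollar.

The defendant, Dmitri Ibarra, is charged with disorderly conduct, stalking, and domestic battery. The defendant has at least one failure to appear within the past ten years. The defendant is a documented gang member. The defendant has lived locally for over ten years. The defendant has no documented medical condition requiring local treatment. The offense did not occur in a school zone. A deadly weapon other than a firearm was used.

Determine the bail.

$226,239

Base amounts from the schedule: disorderly conduct $6,050; stalking $134,800; domestic battery $71,000.
Stacking rule: highest base plus 60% of each additional charge. Highest is stalking at $134,800. Additional: $6,050 × 60% = $3,630; $71,000 × 60% = $42,600. Combined base = $134,800 + $46,230 = $181,030.
A deadly weapon other than a firearm was used (+$6,750 flat): $181,030 + $6,750 = $187,780.
Continuous local residence of ten or more years (−$13,750 flat): $187,780 − $13,750 = $174,030.
Defendant is a documented gang member (+30%): $174,030 × 1.3 = $226,239.
$226,239 is within the $925,000 maximum.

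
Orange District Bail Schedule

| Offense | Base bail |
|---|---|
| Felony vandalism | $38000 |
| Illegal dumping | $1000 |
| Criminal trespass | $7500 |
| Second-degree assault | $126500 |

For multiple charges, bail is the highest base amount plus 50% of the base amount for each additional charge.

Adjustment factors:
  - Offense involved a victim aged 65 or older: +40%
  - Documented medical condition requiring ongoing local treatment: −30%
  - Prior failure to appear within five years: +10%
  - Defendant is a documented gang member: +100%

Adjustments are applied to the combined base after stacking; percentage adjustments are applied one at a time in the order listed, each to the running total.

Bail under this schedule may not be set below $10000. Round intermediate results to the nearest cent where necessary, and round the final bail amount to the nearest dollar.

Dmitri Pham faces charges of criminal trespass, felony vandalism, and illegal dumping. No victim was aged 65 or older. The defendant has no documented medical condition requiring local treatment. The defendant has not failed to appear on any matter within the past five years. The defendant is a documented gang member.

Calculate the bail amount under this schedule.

Base amounts from the schedule: criminal trespass $7500; felony vandalism $38000; illegal dumping $1000.
Stacking rule: highest base plus 50% of each additional charge. Highest is felony vandalism at $38000. Additional: $7500 × 50% = $3750; $1000 × 50% = $500. Combined base = $38000 + $4250 = $42250.
Defendant is a documented gang member (+100%): $42250 × 2 = $84500.
$84500 is at or above the $10000 minimum.

$84500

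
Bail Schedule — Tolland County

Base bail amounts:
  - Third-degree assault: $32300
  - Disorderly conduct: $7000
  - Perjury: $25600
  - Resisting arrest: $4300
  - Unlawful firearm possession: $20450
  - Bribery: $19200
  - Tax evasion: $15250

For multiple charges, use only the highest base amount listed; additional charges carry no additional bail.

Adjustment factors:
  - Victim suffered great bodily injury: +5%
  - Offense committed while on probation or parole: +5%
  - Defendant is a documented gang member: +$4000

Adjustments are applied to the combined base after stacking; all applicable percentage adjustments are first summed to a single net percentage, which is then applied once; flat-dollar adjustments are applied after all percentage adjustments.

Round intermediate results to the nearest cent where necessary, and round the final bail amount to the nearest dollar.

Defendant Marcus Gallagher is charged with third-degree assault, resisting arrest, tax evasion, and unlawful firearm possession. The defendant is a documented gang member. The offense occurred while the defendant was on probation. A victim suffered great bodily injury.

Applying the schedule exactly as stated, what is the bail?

$39530

Base amounts from the schedule: third-degree assault $32300; resisting arrest $4300; tax evasion $15250; unlawful firearm possession $20450.
Stacking rule: use the highest base only. Highest is third-degree assault at $32300. Combined base = $32300.
Net percentage adjustment: +5% +5% = +10%. $32300 × 1.1 = $35530.
Defendant is a documented gang member (+$4000 flat): $35530 + $4000 = $39530.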